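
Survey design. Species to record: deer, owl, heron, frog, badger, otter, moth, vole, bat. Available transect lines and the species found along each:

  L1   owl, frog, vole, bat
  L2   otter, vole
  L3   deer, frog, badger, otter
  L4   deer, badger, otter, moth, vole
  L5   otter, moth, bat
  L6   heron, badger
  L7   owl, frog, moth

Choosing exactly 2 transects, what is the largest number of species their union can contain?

Choosing L1, L4 covers {deer, owl, frog, badger, otter, moth, vole, bat} — 8 species.
No choice of 2 transects does better; here heron is left uncovered.

8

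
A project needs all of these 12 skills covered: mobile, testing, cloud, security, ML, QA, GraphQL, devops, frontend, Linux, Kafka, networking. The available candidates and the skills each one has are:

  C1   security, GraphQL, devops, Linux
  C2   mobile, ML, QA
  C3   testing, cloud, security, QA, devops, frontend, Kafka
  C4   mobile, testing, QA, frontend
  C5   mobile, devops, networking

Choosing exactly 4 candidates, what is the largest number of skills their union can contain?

Choosing C1, C2, C3, C5 covers {mobile, testing, cloud, security, ML, QA, GraphQL, devops, frontend, Linux, Kafka, networking} — 12 skills.
That is all 12 skills.

12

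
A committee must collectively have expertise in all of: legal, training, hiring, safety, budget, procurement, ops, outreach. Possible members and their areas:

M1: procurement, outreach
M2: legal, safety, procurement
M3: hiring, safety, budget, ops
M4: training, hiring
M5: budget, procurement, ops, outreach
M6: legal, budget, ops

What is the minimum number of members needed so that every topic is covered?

3

M2, M4, M5 together cover {legal, training, hiring, safety, budget, procurement, ops, outreach} — every topic.
No 2 of the 6 members cover everything (all 15 pairs fall short), so 3 is minimum.
Greedy (largest uncovered first) would take M3, M1, M2, M4 — 4 members — but 3 suffice.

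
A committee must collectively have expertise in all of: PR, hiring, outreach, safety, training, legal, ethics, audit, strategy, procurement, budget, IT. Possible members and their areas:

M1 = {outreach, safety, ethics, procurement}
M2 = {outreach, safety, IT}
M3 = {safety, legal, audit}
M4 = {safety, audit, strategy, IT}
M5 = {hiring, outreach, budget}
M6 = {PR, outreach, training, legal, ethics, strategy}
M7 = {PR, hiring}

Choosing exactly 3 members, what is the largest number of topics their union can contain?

11

Choosing M4, M5, M6 covers {PR, hiring, outreach, safety, training, legal, ethics, audit, strategy, budget, IT} — 11 topics.
No choice of 3 members does better; here procurement is left uncovered.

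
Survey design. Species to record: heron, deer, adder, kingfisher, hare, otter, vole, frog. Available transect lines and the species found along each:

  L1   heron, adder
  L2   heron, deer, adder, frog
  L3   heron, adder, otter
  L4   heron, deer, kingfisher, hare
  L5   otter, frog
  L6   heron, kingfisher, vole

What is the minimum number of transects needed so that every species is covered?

L1, L4, L5, L6 together cover {heron, deer, adder, kingfisher, hare, otter, vole, frog} — every species.
No 3 of the 6 transects cover everything (all 20 triples fall short), so 4 is minimum.

4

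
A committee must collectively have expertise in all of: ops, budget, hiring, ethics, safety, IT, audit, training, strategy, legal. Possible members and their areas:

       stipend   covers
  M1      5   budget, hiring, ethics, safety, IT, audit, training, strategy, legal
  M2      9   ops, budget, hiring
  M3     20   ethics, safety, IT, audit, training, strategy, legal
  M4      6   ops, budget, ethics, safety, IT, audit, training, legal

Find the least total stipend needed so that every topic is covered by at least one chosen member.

11

M1, M4 cover every topic at stipend 5 + 6 = 11.
Any cover uses at least 2 members; among all covering selections none totals below 11.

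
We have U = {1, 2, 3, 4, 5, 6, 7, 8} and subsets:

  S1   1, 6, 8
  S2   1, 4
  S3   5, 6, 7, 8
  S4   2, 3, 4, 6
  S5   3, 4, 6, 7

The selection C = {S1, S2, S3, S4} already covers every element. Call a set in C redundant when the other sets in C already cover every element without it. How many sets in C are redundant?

Drop S1: the rest still cover every element — redundant.
Drop S2: the rest still cover every element — redundant.
Drop S3: 5, 7 uncovered — not redundant.
Drop S4: 2, 3 uncovered — not redundant.
2 redundant: S1, S2.

2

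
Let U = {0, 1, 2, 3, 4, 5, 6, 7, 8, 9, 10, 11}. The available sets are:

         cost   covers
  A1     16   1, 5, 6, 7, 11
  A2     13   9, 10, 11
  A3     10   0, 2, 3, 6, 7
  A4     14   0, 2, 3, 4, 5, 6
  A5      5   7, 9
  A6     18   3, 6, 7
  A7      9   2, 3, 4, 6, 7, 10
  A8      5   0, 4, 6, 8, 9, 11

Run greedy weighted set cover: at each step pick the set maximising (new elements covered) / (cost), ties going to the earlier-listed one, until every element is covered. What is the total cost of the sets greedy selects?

Pick 1: A8 adds 6 new (0, 4, 6, 8, 9, 11) at cost 5 (ratio 6/5).
Pick 2: A7 adds 4 new (2, 3, 7, 10) at cost 9 (ratio 4/9).
Pick 3: A1 adds 2 new (1, 5) at cost 16 (ratio 2/16).
Greedy total cost: 5 + 9 + 16 = 30.

30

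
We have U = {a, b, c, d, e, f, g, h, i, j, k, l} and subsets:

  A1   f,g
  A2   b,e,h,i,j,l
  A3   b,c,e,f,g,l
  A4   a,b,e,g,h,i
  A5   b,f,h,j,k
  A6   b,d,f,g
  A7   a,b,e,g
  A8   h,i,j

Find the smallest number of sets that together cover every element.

A3, A4, A5, A6 together cover {a, b, c, d, e, f, g, h, i, j, k, l} — every element.
No 3 of the 8 sets cover everything (all 56 triples fall short), so 4 is minimum.
Greedy (largest uncovered first) would take A2, A3, A4, A5, A6 — 5 sets — but 4 suffice.

4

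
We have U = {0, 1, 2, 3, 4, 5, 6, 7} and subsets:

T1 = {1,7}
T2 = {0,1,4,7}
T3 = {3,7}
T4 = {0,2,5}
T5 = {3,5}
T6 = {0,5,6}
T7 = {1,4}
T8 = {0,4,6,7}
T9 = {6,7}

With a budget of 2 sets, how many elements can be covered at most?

Choosing T2, T4 covers {0, 1, 2, 4, 5, 7} — 6 elements.
No choice of 2 sets does better; here 3, 6 are left uncovered.

6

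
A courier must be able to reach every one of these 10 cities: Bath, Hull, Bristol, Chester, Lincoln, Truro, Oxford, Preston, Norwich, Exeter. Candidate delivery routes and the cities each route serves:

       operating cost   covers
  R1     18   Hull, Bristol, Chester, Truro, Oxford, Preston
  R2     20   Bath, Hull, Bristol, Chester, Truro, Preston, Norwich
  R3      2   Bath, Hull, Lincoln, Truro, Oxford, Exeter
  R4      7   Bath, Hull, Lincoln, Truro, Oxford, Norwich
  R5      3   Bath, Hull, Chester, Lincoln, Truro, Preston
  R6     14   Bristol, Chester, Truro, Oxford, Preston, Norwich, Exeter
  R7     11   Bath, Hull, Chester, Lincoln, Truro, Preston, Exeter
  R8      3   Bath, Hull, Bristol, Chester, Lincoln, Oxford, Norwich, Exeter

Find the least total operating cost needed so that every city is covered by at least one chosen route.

R5, R8 cover every city at operating cost 3 + 3 = 6.
Any cover uses at least 2 routes; among all covering selections none totals below 6.
Greedy by coverage-per-operating cost would pick R3, R8, R5 for 8 — worse than the optimum 6.

6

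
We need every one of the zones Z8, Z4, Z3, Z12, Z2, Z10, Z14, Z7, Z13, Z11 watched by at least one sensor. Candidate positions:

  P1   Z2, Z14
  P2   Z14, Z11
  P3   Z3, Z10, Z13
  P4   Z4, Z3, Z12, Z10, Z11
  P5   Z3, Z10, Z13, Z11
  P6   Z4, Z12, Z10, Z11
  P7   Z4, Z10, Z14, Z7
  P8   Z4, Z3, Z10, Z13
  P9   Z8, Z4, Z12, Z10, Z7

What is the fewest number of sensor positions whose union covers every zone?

P1, P5, P9 together cover {Z8, Z4, Z3, Z12, Z2, Z10, Z14, Z7, Z13, Z11} — every zone.
No 2 of the 9 sensor positions cover everything (all 36 pairs fall short), so 3 is minimum.
Greedy (largest uncovered first) would take P4, P1, P9, P3 — 4 sensor positions — but 3 suffice.

3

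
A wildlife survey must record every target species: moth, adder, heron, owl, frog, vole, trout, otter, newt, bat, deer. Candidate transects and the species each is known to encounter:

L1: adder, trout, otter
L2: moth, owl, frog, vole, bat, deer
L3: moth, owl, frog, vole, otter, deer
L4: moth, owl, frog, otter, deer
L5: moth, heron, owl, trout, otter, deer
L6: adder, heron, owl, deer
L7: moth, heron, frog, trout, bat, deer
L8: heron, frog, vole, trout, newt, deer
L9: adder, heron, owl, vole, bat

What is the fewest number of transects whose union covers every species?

3

L1, L2, L8 together cover {moth, adder, heron, owl, frog, vole, trout, otter, newt, bat, deer} — every species.
No 2 of the 9 transects cover everything (all 36 pairs fall short), so 3 is minimum.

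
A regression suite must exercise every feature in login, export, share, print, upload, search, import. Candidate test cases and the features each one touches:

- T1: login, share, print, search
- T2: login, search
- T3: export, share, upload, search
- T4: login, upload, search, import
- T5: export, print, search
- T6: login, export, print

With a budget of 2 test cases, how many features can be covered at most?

Choosing T1, T3 covers {login, export, share, print, upload, search} — 6 features.
No choice of 2 test cases does better; here import is left uncovered.

6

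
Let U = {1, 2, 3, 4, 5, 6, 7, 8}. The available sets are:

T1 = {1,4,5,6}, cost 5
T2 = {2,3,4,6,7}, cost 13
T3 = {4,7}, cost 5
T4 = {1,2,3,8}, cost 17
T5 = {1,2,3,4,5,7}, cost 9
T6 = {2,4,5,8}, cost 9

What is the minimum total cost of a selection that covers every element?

T1, T5, T6 cover every element at cost 5 + 9 + 9 = 23.
Any cover uses at least 3 sets; among all covering selections none totals below 23.

23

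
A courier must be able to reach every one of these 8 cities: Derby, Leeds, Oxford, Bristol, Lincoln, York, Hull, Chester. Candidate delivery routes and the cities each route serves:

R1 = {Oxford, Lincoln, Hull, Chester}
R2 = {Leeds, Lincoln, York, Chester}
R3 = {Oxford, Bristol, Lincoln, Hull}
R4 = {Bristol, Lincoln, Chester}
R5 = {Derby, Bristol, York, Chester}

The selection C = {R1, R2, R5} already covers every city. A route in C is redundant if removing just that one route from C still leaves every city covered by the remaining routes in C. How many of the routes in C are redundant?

0

Drop R1: Oxford, Hull uncovered — not redundant.
Drop R2: Leeds uncovered — not redundant.
Drop R5: Derby, Bristol uncovered — not redundant.
None of the routes in C is redundant.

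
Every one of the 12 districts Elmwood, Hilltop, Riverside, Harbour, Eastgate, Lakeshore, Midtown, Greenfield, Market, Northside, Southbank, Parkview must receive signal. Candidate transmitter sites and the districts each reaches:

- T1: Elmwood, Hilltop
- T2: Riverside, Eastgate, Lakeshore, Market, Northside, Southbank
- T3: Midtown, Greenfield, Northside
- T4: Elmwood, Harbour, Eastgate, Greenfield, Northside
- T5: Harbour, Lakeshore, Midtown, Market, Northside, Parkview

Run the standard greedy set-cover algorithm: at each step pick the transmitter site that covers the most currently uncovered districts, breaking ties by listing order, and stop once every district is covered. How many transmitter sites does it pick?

Pick 1: T2 covers 6 new districts (Riverside, Eastgate, Lakeshore, Market, Northside, Southbank).
Pick 2: T4 covers 3 new districts (Elmwood, Harbour, Greenfield).
Pick 3: T5 covers 2 new districts (Midtown, Parkview).
Pick 4: T1 covers 1 new districts (Hilltop).
Greedy uses 4 transmitter sites.

4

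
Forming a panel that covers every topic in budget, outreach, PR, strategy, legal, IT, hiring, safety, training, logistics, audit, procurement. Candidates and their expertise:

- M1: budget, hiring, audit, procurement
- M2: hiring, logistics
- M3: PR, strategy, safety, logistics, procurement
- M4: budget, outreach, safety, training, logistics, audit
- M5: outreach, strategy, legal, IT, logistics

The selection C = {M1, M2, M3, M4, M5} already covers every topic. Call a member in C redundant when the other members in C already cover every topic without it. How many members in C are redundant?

Drop M1: the rest still cover every topic — redundant.
Drop M2: the rest still cover every topic — redundant.
Drop M3: PR uncovered — not redundant.
Drop M4: training uncovered — not redundant.
Drop M5: legal, IT uncovered — not redundant.
2 redundant: M1, M2.

2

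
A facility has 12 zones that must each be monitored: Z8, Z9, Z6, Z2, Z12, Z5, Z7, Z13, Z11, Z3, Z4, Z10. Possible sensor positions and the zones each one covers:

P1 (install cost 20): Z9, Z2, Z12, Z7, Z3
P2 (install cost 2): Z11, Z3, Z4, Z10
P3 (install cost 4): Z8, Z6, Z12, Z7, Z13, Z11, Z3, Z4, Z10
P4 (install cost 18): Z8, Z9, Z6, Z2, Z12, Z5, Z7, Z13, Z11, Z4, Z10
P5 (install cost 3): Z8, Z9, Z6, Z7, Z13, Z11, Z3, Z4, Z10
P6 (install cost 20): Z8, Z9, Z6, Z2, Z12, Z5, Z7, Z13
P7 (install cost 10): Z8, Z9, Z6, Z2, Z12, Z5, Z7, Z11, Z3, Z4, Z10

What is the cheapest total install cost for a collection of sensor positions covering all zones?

P5, P7 cover every zone at install cost 3 + 10 = 13.
Any cover uses at least 2 sensor positions; among all covering selections none totals below 13.

13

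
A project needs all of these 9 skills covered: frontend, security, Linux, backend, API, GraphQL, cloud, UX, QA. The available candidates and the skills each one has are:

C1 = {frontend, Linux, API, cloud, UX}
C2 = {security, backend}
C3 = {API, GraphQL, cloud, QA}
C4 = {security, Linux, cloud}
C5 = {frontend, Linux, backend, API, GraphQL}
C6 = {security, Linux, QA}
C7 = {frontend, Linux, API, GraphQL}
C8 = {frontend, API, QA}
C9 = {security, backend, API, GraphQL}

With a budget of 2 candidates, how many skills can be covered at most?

8

Choosing C1, C9 covers {frontend, security, Linux, backend, API, GraphQL, cloud, UX} — 8 skills.
No choice of 2 candidates does better; here QA is left uncovered.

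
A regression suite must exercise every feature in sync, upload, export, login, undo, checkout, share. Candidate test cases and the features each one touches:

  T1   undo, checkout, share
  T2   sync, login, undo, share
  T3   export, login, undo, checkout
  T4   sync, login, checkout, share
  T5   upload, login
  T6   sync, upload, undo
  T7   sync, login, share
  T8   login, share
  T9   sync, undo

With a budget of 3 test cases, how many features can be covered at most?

7

Choosing T1, T3, T6 covers {sync, upload, export, login, undo, checkout, share} — 7 features.
That is all 7 features.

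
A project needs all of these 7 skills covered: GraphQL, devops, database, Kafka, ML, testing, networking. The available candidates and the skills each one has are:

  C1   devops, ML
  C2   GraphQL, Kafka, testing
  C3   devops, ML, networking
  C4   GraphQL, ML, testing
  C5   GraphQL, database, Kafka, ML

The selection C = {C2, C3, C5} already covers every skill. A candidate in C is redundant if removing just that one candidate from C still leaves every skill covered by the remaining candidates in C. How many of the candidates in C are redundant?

Drop C2: testing uncovered — not redundant.
Drop C3: devops, networking uncovered — not redundant.
Drop C5: database uncovered — not redundant.
None of the candidates in C is redundant.

0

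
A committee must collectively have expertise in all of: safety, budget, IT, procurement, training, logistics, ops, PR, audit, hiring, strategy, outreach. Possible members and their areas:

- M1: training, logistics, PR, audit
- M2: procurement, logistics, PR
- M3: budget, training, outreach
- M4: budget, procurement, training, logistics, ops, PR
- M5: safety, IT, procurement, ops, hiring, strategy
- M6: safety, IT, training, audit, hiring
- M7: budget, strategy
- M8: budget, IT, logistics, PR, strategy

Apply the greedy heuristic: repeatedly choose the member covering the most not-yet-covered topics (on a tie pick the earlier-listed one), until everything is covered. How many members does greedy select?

4

Pick 1: M4 covers 6 new topics (budget, procurement, training, logistics, ops, PR).
Pick 2: M5 covers 4 new topics (safety, IT, hiring, strategy).
Pick 3: M1 covers 1 new topics (audit).
Pick 4: M3 covers 1 new topics (outreach).
Greedy uses 4 members. (The true minimum is 3.)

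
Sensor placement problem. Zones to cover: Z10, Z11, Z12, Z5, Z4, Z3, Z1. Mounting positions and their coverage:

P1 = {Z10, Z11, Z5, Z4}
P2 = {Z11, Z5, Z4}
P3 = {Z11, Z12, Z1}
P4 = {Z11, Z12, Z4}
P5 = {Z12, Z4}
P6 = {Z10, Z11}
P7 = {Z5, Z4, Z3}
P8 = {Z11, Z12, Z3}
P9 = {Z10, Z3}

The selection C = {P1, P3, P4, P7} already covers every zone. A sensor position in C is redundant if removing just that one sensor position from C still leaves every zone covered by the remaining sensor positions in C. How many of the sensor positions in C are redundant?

Drop P1: Z10 uncovered — not redundant.
Drop P3: Z1 uncovered — not redundant.
Drop P4: the rest still cover every zone — redundant.
Drop P7: Z3 uncovered — not redundant.
1 redundant: P4.

1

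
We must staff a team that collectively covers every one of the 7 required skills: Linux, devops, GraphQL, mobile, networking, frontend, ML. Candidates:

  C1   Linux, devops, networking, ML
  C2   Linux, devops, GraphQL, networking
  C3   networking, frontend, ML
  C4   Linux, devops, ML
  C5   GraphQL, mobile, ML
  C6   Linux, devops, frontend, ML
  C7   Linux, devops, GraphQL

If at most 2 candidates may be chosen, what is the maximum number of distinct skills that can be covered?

Choosing C1, C5 covers {Linux, devops, GraphQL, mobile, networking, ML} — 6 skills.
No choice of 2 candidates does better; here frontend is left uncovered.

6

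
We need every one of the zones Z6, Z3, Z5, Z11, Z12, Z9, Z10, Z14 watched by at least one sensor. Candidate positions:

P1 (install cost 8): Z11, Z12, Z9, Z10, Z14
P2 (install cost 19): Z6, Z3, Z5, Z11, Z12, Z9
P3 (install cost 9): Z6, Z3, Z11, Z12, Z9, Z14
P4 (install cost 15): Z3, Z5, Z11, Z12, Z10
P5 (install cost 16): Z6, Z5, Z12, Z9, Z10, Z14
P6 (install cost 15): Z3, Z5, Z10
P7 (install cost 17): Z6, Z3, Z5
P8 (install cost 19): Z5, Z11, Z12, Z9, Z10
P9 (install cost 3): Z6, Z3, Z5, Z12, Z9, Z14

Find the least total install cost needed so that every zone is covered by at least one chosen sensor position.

P1, P9 cover every zone at install cost 8 + 3 = 11.
Any cover uses at least 2 sensor positions; among all covering selections none totals below 11.

11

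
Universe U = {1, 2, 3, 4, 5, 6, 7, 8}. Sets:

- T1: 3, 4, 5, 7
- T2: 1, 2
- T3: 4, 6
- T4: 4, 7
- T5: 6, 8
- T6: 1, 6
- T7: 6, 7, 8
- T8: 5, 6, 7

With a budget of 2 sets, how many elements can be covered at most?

6

Choosing T1, T2 covers {1, 2, 3, 4, 5, 7} — 6 elements.
No choice of 2 sets does better; here 6, 8 are left uncovered.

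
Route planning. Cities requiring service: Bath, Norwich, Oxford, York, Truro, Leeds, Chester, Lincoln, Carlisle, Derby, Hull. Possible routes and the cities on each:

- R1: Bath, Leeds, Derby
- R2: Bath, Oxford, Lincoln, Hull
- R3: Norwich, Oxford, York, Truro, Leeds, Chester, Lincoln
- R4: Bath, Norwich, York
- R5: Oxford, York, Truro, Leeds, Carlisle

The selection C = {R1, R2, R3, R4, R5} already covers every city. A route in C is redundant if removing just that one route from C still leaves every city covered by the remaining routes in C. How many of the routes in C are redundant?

Drop R1: Derby uncovered — not redundant.
Drop R2: Hull uncovered — not redundant.
Drop R3: Chester uncovered — not redundant.
Drop R4: the rest still cover every city — redundant.
Drop R5: Carlisle uncovered — not redundant.
1 redundant: R4.

1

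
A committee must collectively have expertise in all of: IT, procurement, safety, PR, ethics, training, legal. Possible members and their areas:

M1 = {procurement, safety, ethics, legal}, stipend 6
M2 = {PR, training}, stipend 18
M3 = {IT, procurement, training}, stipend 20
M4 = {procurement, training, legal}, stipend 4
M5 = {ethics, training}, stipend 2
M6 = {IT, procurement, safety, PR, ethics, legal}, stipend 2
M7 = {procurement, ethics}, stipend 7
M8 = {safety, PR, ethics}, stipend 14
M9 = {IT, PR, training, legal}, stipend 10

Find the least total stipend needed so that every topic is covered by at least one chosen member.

M5, M6 cover every topic at stipend 2 + 2 = 4.
Any cover uses at least 2 members; among all covering selections none totals below 4.

4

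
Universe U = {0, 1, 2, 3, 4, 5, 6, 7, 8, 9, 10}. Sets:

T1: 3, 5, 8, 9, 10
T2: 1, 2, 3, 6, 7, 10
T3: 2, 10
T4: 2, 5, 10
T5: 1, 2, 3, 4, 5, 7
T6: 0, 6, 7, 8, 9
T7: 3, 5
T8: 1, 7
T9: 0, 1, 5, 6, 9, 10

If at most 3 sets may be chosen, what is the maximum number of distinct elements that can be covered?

Choosing T1, T5, T6 covers {0, 1, 2, 3, 4, 5, 6, 7, 8, 9, 10} — 11 elements.
That is all 11 elements.

11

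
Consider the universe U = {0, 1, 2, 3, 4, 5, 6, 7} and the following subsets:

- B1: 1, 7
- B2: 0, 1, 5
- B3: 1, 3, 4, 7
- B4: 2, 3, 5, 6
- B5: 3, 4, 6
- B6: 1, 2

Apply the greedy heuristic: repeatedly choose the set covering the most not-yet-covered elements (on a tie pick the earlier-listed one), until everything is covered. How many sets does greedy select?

Pick 1: B3 covers 4 new elements (1, 3, 4, 7).
Pick 2: B4 covers 3 new elements (2, 5, 6).
Pick 3: B2 covers 1 new elements (0).
Greedy uses 3 sets.

3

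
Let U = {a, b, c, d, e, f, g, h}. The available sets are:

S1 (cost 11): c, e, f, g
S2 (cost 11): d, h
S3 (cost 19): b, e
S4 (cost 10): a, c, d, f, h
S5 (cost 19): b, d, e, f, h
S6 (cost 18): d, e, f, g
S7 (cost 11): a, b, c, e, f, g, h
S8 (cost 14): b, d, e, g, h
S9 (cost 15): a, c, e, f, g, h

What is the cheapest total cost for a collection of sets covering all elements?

21

S4, S7 cover every element at cost 10 + 11 = 21.
Any cover uses at least 2 sets; among all covering selections none totals below 21.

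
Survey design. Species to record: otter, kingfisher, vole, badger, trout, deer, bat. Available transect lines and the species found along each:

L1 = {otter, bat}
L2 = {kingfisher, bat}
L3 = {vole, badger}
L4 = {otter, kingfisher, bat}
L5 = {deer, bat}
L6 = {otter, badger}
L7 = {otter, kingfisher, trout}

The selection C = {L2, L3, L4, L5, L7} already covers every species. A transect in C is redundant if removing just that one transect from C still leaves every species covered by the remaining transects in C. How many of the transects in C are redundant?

Drop L2: the rest still cover every species — redundant.
Drop L3: vole, badger uncovered — not redundant.
Drop L4: the rest still cover every species — redundant.
Drop L5: deer uncovered — not redundant.
Drop L7: trout uncovered — not redundant.
2 redundant: L2, L4.

2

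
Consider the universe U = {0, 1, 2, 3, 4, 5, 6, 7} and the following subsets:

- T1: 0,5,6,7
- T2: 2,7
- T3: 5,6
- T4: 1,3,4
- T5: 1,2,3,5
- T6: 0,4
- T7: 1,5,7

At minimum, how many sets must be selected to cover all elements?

3

T1, T2, T4 together cover {0, 1, 2, 3, 4, 5, 6, 7} — every element.
No 2 of the 7 sets cover everything (all 21 pairs fall short), so 3 is minimum.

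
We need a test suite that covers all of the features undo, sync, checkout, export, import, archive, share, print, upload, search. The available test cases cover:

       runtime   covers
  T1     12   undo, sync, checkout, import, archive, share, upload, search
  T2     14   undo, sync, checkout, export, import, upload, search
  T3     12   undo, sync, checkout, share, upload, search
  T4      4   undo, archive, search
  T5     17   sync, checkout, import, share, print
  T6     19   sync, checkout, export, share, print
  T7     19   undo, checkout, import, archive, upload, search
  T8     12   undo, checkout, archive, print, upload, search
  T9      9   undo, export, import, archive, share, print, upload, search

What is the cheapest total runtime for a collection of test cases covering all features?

21

T1, T9 cover every feature at runtime 12 + 9 = 21.
Any cover uses at least 2 test cases; among all covering selections none totals below 21.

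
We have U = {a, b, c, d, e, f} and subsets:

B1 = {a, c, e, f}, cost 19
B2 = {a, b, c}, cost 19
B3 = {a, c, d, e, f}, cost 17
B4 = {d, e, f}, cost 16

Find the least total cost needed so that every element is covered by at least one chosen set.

B2, B4 cover every element at cost 19 + 16 = 35.
Any cover uses at least 2 sets; among all covering selections none totals below 35.
Greedy by coverage-per-cost would pick B3, B2 for 36 — worse than the optimum 35.

35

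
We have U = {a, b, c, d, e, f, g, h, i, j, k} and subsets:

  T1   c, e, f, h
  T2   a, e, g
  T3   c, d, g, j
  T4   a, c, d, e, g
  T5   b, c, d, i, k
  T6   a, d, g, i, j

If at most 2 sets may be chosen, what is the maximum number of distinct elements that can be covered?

Choosing T1, T6 covers {a, c, d, e, f, g, h, i, j} — 9 elements.
No choice of 2 sets does better; here b, k are left uncovered.

9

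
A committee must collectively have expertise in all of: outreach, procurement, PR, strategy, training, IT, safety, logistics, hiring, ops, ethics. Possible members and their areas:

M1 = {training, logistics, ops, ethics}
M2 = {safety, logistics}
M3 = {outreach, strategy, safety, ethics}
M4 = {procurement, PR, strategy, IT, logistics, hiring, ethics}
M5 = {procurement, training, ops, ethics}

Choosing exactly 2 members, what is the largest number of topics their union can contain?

Choosing M1, M4 covers {procurement, PR, strategy, training, IT, logistics, hiring, ops, ethics} — 9 topics.
No choice of 2 members does better; here outreach, safety are left uncovered.

9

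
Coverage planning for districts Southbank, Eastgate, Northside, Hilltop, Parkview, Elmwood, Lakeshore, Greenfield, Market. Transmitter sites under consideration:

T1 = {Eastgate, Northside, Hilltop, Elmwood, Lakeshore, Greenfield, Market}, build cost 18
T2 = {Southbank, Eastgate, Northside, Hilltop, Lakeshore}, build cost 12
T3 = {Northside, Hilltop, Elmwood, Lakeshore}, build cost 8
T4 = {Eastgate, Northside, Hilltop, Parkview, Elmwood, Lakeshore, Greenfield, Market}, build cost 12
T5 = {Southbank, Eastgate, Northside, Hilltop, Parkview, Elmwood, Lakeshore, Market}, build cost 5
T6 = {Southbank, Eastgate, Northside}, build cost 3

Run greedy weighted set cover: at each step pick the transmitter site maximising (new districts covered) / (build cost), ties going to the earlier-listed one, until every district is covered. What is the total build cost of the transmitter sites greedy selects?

Pick 1: T5 adds 8 new (Southbank, Eastgate, Northside, Hilltop, Parkview, Elmwood, Lakeshore, Market) at build cost 5 (ratio 8/5).
Pick 2: T4 adds 1 new (Greenfield) at build cost 12 (ratio 1/12).
Greedy total build cost: 5 + 12 = 17. (The true optimum is 15, so greedy overshoots here.)

17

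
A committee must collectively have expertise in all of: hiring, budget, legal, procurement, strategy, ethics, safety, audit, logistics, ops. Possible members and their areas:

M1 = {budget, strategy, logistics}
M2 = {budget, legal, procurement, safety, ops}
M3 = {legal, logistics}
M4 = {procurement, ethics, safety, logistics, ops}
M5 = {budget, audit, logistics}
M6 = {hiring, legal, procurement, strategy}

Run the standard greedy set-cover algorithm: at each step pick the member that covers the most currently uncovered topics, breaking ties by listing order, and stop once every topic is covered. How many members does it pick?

Pick 1: M2 covers 5 new topics (budget, legal, procurement, safety, ops).
Pick 2: M1 covers 2 new topics (strategy, logistics).
Pick 3: M4 covers 1 new topics (ethics).
Pick 4: M5 covers 1 new topics (audit).
Pick 5: M6 covers 1 new topics (hiring).
Greedy uses 5 members. (The true minimum is 3.)

5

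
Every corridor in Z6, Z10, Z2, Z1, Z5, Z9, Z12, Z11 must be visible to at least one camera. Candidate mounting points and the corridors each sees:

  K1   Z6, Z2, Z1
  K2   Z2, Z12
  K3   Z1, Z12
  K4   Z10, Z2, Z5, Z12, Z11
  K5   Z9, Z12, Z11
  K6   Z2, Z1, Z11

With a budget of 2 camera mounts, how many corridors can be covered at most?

Choosing K1, K4 covers {Z6, Z10, Z2, Z1, Z5, Z12, Z11} — 7 corridors.
No choice of 2 camera mounts does better; here Z9 is left uncovered.

7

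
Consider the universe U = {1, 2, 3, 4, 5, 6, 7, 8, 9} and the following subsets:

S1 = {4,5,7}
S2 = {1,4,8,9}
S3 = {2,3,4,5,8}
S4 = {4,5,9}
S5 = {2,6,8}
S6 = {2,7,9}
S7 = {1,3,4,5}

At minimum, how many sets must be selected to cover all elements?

3

S5, S6, S7 together cover {1, 2, 3, 4, 5, 6, 7, 8, 9} — every element.
No 2 of the 7 sets cover everything (all 21 pairs fall short), so 3 is minimum.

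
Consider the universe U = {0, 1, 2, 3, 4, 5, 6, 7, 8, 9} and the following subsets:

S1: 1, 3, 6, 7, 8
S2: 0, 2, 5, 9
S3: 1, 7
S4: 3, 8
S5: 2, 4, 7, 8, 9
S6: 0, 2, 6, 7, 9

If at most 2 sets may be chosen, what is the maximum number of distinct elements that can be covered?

Choosing S1, S2 covers {0, 1, 2, 3, 5, 6, 7, 8, 9} — 9 elements.
No choice of 2 sets does better; here 4 is left uncovered.

9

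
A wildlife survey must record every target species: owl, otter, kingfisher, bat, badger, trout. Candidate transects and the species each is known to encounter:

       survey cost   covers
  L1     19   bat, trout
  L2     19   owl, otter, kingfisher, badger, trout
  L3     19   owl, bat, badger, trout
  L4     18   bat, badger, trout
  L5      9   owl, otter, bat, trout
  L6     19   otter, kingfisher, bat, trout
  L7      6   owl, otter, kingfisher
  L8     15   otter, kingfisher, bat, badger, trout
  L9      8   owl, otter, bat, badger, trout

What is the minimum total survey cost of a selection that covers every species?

L7, L9 cover every species at survey cost 6 + 8 = 14.
Any cover uses at least 2 transects; among all covering selections none totals below 14.

14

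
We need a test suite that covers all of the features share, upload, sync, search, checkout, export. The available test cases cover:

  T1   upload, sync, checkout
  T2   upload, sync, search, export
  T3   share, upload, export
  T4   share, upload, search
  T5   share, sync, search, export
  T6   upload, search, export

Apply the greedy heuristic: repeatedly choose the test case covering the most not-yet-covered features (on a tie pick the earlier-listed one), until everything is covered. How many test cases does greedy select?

3

Pick 1: T2 covers 4 new features (upload, sync, search, export).
Pick 2: T1 covers 1 new features (checkout).
Pick 3: T3 covers 1 new features (share).
Greedy uses 3 test cases. (The true minimum is 2.)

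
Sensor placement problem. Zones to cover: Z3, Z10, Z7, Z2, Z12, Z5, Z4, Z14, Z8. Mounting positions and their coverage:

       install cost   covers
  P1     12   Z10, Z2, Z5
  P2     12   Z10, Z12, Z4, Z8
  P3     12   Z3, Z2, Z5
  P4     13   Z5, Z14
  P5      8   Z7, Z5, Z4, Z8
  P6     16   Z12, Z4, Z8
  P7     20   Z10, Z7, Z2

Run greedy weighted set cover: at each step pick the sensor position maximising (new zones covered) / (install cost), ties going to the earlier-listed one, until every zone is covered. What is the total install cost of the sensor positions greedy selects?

Pick 1: P5 adds 4 new (Z7, Z5, Z4, Z8) at install cost 8 (ratio 4/8).
Pick 2: P1 adds 2 new (Z10, Z2) at install cost 12 (ratio 2/12).
Pick 3: P2 adds 1 new (Z12) at install cost 12 (ratio 1/12).
Pick 4: P3 adds 1 new (Z3) at install cost 12 (ratio 1/12).
Pick 5: P4 adds 1 new (Z14) at install cost 13 (ratio 1/13).
Greedy total install cost: 8 + 12 + 12 + 12 + 13 = 57. (The true optimum is 45, so greedy overshoots here.)

57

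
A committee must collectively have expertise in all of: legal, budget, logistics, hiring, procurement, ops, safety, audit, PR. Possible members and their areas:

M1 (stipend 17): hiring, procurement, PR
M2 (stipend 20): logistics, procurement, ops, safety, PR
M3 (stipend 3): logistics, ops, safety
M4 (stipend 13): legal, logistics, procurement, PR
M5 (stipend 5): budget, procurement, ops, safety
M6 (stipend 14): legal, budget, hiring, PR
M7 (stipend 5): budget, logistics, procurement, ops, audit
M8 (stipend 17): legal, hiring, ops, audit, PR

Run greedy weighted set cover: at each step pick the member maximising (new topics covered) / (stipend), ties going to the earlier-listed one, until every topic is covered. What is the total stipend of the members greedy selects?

Pick 1: M3 adds 3 new (logistics, ops, safety) at stipend 3 (ratio 3/3).
Pick 2: M7 adds 3 new (budget, procurement, audit) at stipend 5 (ratio 3/5).
Pick 3: M6 adds 3 new (legal, hiring, PR) at stipend 14 (ratio 3/14).
Greedy total stipend: 3 + 5 + 14 = 22.

22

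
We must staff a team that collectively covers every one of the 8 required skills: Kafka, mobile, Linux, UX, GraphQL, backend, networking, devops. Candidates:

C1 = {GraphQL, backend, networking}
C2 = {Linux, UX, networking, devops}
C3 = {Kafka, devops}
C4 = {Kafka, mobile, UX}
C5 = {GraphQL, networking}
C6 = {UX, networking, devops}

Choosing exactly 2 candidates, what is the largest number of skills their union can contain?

6

Choosing C1, C2 covers {Linux, UX, GraphQL, backend, networking, devops} — 6 skills.
No choice of 2 candidates does better; here Kafka, mobile are left uncovered.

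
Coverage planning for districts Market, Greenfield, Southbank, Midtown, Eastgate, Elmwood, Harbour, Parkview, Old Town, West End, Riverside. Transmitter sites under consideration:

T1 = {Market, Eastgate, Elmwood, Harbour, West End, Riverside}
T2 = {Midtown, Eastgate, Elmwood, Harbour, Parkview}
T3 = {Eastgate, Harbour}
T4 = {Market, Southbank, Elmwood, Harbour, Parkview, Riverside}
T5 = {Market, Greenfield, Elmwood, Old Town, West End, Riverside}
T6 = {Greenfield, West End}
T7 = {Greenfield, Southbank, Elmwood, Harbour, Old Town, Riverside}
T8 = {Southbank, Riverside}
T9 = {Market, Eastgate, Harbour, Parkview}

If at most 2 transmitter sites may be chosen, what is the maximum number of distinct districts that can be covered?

10

Choosing T2, T5 covers {Market, Greenfield, Midtown, Eastgate, Elmwood, Harbour, Parkview, Old Town, West End, Riverside} — 10 districts.
No choice of 2 transmitter sites does better; here Southbank is left uncovered.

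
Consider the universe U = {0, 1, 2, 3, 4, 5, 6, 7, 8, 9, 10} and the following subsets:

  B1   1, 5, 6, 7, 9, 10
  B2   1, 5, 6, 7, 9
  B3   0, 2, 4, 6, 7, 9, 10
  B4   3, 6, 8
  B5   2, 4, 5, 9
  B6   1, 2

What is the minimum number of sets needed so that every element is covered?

3

B1, B3, B4 together cover {0, 1, 2, 3, 4, 5, 6, 7, 8, 9, 10} — every element.
No 2 of the 6 sets cover everything (all 15 pairs fall short), so 3 is minimum.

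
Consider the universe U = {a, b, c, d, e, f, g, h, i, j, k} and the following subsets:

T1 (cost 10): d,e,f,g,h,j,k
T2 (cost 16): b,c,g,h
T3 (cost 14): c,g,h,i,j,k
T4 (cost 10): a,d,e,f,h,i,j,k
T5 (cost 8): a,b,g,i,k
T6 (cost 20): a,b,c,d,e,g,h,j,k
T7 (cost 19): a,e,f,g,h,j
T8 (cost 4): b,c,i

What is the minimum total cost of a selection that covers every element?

T1, T5, T8 cover every element at cost 10 + 8 + 4 = 22.
Any cover uses at least 2 sets; among all covering selections none totals below 22.

22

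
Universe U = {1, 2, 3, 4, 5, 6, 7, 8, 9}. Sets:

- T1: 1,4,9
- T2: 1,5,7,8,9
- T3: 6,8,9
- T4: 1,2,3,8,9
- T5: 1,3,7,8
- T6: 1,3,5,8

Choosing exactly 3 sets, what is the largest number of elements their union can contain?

Choosing T1, T2, T4 covers {1, 2, 3, 4, 5, 7, 8, 9} — 8 elements.
No choice of 3 sets does better; here 6 is left uncovered.

8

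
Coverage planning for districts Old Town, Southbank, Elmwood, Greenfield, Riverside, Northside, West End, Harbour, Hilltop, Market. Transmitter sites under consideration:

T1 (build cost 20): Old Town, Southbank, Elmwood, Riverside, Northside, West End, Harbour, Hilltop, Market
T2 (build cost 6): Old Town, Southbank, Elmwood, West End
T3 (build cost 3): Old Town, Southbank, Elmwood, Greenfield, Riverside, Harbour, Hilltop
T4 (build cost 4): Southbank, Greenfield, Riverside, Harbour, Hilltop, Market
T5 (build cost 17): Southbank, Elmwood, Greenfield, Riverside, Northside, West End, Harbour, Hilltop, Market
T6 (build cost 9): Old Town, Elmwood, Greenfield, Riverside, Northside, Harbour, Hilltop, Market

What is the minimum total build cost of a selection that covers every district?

T2, T6 cover every district at build cost 6 + 9 = 15.
Any cover uses at least 2 transmitter sites; among all covering selections none totals below 15.
Greedy by coverage-per-build cost would pick T3, T4, T2, T6 for 22 — worse than the optimum 15.

15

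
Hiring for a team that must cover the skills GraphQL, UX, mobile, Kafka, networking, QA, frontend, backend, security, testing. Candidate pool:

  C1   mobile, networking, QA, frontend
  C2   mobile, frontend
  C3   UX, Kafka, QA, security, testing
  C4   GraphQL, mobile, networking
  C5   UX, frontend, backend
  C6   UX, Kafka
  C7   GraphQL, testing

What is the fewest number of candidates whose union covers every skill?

C3, C4, C5 together cover {GraphQL, UX, mobile, Kafka, networking, QA, frontend, backend, security, testing} — every skill.
No 2 of the 7 candidates cover everything (all 21 pairs fall short), so 3 is minimum.

3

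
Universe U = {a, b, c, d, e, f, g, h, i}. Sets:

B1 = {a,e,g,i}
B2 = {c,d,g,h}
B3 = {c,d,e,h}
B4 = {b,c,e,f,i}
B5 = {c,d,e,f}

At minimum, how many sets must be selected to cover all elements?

B1, B2, B4 together cover {a, b, c, d, e, f, g, h, i} — every element.
No 2 of the 5 sets cover everything (all 10 pairs fall short), so 3 is minimum.

3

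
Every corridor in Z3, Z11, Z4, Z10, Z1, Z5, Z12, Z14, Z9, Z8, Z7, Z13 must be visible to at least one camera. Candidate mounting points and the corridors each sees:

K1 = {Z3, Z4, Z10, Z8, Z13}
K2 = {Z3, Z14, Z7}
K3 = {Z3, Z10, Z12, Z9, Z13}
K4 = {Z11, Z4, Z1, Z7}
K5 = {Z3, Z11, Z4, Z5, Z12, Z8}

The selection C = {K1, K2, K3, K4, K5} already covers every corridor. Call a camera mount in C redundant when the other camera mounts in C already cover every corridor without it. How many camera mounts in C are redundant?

1

Drop K1: the rest still cover every corridor — redundant.
Drop K2: Z14 uncovered — not redundant.
Drop K3: Z9 uncovered — not redundant.
Drop K4: Z1 uncovered — not redundant.
Drop K5: Z5 uncovered — not redundant.
1 redundant: K1.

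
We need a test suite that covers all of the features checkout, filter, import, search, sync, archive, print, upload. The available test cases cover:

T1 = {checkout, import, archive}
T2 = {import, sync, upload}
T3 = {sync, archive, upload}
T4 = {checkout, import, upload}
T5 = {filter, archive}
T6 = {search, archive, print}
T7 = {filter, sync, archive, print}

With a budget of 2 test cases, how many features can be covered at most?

Choosing T4, T7 covers {checkout, filter, import, sync, archive, print, upload} — 7 features.
No choice of 2 test cases does better; here search is left uncovered.

7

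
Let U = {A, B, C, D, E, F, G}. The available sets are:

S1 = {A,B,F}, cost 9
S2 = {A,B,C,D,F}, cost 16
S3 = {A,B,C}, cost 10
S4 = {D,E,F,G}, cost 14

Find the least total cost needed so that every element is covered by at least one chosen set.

24

S3, S4 cover every element at cost 10 + 14 = 24.
Any cover uses at least 2 sets; among all covering selections none totals below 24.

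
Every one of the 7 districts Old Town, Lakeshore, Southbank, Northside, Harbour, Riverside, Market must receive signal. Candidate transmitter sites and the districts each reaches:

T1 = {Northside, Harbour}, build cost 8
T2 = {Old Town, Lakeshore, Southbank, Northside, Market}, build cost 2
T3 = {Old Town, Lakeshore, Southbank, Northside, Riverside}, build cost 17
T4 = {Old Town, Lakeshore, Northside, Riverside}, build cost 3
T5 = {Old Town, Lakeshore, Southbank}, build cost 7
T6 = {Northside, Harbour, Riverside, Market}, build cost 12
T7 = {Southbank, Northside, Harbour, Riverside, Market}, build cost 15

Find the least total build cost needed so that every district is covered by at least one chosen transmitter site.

13

T1, T2, T4 cover every district at build cost 8 + 2 + 3 = 13.
Any cover uses at least 2 transmitter sites; among all covering selections none totals below 13.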